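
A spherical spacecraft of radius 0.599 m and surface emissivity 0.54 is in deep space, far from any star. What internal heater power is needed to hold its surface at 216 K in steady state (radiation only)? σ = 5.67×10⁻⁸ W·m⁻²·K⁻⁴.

P ≈ 301 W

P = εσ·4πr²·T⁴.
4πr² = 4.509 m²; T⁴ = 2.177×10⁹ K⁴.
P = 0.54·5.67×10⁻⁸·4.509·2.177×10⁹.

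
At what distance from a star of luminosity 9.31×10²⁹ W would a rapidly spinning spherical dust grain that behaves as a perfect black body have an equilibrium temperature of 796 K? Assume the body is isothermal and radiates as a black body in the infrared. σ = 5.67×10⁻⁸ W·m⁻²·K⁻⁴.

For an isothermal black-emitting sphere, (1−a)S·πr² = σ·4πr²·T⁴ ⇒ S = 4σT⁴/(1−a).
S = 4·5.67×10⁻⁸·(796)⁴/1.00 = 91050 W/m².
Flux falls as S = L/(4πd²), so d = √(L/(4πS)) = √(9.31×10²⁹/(4π·91050)).

d ≈ 9.02×10¹¹ m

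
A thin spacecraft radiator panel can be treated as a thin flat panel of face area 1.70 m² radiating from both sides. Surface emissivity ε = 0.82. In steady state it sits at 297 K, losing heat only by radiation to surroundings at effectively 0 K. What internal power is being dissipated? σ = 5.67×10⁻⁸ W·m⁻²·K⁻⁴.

Steady state: P = εσA T⁴.
A = 2·1.70 = 3.400 m²; T⁴ = (297)⁴ = 7.781×10⁹ K⁴.
P = 0.82 × 5.67×10⁻⁸ × 3.400 × 7.781×10⁹.

P ≈ 1230 W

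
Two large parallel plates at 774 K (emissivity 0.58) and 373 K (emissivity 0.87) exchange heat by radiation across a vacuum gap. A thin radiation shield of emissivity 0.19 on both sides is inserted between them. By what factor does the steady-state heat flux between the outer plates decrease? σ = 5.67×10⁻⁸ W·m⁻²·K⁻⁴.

Without shield: q₀ = σΔ(T⁴)/(1/ε₁+1/ε₂−1) with denominator 1.874.
With shield the two gaps are in series; the resistances add: (1/ε₁+1/ε_s−1)+(1/ε_s+1/ε₂−1) = 5.987+5.413 = 11.40.
Heat-flux ratio q₀/q = 11.40/1.874.

factor ≈ 6.08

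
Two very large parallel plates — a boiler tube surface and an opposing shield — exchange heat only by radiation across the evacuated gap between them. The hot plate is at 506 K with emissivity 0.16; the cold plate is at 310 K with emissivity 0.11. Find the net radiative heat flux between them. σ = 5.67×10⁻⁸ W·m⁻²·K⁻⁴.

q ≈ 223 W/m²

For two infinite grey parallel plates, q = σ(T₁⁴ − T₂⁴)/(1/ε₁ + 1/ε₂ − 1).
T₁⁴ − T₂⁴ = 6.555×10¹⁰ − 9.235×10⁹ = 5.632×10¹⁰ K⁴.
1/ε₁ + 1/ε₂ − 1 = 6.250 + 9.091 − 1 = 14.34.
q = 5.67×10⁻⁸ × 5.632×10¹⁰ / 14.34.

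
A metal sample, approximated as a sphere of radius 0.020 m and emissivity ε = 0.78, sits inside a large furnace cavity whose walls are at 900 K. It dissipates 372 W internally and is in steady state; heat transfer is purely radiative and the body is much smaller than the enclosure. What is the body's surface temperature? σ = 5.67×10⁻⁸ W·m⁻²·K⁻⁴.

T ≈ 1240 K

For a small grey body in a large enclosure, net radiated power = εσA(T⁴ − T_w⁴).
Steady state: P = εσA(T⁴ − T_w⁴) with A = 4πr² = 0.005027 m².
T⁴ = P/(εσA) + T_w⁴ = 372/(0.78·5.67×10⁻⁸·0.005027) + (900)⁴
    = 1.673×10¹² + 6.561×10¹¹ = 2.329×10¹² K⁴.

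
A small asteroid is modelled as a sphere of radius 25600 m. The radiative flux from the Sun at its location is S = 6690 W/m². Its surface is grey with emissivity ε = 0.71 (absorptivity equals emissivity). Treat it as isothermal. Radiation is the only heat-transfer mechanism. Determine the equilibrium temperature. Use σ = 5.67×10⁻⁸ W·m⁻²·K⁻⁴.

T ≈ 414 K

At equilibrium, absorbed power = emitted power.
Absorbing cross-section = πr² = 2.059×10⁹ m²; emitting surface = 4πr² = 8.235×10⁹ m² (ratio 4).
εS·A_cross = εσ·A_surf·T⁴  ⇒  T⁴ = S/(4σ)   (ε cancels).
T⁴ = 6690/(4·5.67×10⁻⁸) = 2.950×10¹⁰ K⁴.
T = (2.950×10¹⁰)^(1/4).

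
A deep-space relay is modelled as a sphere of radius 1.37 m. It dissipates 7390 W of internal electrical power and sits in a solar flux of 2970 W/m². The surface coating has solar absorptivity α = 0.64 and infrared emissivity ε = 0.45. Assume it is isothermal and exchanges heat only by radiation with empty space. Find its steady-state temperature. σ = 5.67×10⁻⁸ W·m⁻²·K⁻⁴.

At steady state, absorbed solar power + internal power = radiated power.
Absorbed: α·S·A_cross = 0.64·2970·5.896 = 11210 W (cross-section πr²).
Total input = 11210 + 7390 = 18600 W.
Radiated: εσ·A_surf·T⁴ with A_surf = 4πr² = 23.59 m².
T⁴ = 18600/(0.45·5.67×10⁻⁸·23.59) = 3.090×10¹⁰ K⁴.

T ≈ 419 K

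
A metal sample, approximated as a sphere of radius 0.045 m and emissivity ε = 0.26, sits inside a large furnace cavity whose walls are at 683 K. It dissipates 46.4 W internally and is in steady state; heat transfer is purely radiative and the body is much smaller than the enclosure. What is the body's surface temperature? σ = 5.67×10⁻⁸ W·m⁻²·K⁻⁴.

T ≈ 764 K

For a small grey body in a large enclosure, net radiated power = εσA(T⁴ − T_w⁴).
Steady state: P = εσA(T⁴ − T_w⁴) with A = 4πr² = 0.02545 m².
T⁴ = P/(εσA) + T_w⁴ = 46.4/(0.26·5.67×10⁻⁸·0.02545) + (683)⁴
    = 1.237×10¹¹ + 2.176×10¹¹ = 3.413×10¹¹ K⁴.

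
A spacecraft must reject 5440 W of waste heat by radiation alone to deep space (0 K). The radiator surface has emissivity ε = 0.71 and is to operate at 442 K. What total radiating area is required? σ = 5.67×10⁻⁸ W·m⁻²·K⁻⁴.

A ≈ 3.54 m²

P = εσA T⁴ ⇒ A = P/(εσT⁴).
T⁴ = 3.817×10¹⁰ K⁴.
A = 5440/(0.71 × 5.67×10⁻⁸ × 3.817×10¹⁰).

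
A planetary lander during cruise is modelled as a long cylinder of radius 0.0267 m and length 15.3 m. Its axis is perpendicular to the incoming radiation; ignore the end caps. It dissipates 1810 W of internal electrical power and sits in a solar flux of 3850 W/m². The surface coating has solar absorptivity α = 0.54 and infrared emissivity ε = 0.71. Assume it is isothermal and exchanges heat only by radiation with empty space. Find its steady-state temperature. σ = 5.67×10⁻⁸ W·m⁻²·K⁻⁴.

At steady state, absorbed solar power + internal power = radiated power.
Absorbed: α·S·A_cross = 0.54·3850·0.8170 = 1699 W (cross-section 2rL).
Total input = 1699 + 1810 = 3509 W.
Radiated: εσ·A_surf·T⁴ with A_surf = 2πrL = 2.567 m².
T⁴ = 3509/(0.71·5.67×10⁻⁸·2.567) = 3.396×10¹⁰ K⁴.

T ≈ 429 K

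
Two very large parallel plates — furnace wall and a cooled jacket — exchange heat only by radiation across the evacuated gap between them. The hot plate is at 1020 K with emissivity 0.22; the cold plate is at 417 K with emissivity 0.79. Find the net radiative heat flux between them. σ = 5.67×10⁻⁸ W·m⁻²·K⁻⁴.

q ≈ 12400 W/m²

For two infinite grey parallel plates, q = σ(T₁⁴ − T₂⁴)/(1/ε₁ + 1/ε₂ − 1).
T₁⁴ − T₂⁴ = 1.082×10¹² − 3.024×10¹⁰ = 1.052×10¹² K⁴.
1/ε₁ + 1/ε₂ − 1 = 4.545 + 1.266 − 1 = 4.811.
q = 5.67×10⁻⁸ × 1.052×10¹² / 4.811.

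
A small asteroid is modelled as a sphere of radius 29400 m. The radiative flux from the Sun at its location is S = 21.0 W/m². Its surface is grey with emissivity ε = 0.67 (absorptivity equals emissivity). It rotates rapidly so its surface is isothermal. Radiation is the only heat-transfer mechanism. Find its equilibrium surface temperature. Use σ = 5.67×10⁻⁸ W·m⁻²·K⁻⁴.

T ≈ 98.1 K

At equilibrium, absorbed power = emitted power.
Absorbing cross-section = πr² = 2.715×10⁹ m²; emitting surface = 4πr² = 1.086×10¹⁰ m² (ratio 4).
εS·A_cross = εσ·A_surf·T⁴  ⇒  T⁴ = S/(4σ)   (ε cancels).
T⁴ = 21.0/(4·5.67×10⁻⁸) = 9.259×10⁷ K⁴.
T = (9.259×10⁷)^(1/4).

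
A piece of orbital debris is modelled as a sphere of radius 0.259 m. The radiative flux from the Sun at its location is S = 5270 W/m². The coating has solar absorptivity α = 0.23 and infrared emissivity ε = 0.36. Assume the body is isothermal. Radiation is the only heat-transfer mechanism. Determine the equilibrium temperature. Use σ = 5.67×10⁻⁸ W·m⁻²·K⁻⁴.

T ≈ 349 K

At equilibrium, absorbed power = emitted power.
Absorbing cross-section = πr² = 0.2107 m²; emitting surface = 4πr² = 0.8430 m² (ratio 4).
αS·A_cross = εσ·A_surf·T⁴  ⇒  T⁴ = αS/(ε·4σ).
T⁴ = 0.230·5270/(0.36·4·5.67×10⁻⁸) = 1.485×10¹⁰ K⁴.
T = (1.485×10¹⁰)^(1/4).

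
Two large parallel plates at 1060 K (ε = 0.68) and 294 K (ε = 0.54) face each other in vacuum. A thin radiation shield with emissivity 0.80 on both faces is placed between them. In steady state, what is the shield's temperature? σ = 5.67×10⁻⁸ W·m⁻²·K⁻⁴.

In steady state the net flux on the hot side equals that on the cold side.
σ(T₁⁴−T_s⁴)/D₁ = σ(T_s⁴−T₂⁴)/D₂, with D₁ = 1/ε₁+1/ε_s−1 = 1.721, D₂ = 1/ε_s+1/ε₂−1 = 2.102.
Solve for T_s⁴: T_s⁴ = (D₂·T₁⁴ + D₁·T₂⁴)/(D₁+D₂) = 6.976×10¹¹ K⁴.

T_s ≈ 914 K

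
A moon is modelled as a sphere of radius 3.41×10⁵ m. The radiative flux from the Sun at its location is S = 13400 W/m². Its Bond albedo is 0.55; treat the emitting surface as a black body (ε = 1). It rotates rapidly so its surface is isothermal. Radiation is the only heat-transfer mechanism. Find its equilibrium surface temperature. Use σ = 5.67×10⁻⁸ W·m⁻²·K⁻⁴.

T ≈ 404 K

At equilibrium, absorbed power = emitted power.
Absorbing cross-section = πr² = 3.653×10¹¹ m²; emitting surface = 4πr² = 1.461×10¹² m² (ratio 4).
(1−a)S·A_cross = εσ·A_surf·T⁴  ⇒  T⁴ = (1−a)S/(4σ).
T⁴ = 0.450·13400/(4·5.67×10⁻⁸) = 2.659×10¹⁰ K⁴.
T = (2.659×10¹⁰)^(1/4).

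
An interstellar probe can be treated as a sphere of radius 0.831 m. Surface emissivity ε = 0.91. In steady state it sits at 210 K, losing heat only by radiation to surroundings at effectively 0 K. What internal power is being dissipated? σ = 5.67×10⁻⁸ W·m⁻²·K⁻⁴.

P ≈ 871 W

Steady state: P = εσA T⁴.
A = 4πr² = 8.678 m²; T⁴ = (210)⁴ = 1.945×10⁹ K⁴.
P = 0.91 × 5.67×10⁻⁸ × 8.678 × 1.945×10⁹.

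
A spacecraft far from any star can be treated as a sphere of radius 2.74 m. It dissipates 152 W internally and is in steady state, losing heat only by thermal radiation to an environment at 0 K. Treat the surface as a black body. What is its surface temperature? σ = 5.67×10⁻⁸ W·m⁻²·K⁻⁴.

T ≈ 73.0 K

Steady state: internal power = radiated power, P = εσA T⁴.
Radiating area A = 4πr² = 94.34 m².
T⁴ = P/(εσA) = 152/(1.0·5.67×10⁻⁸·94.34) = 2.842×10⁷ K⁴.
T = (2.842×10⁷)^(1/4).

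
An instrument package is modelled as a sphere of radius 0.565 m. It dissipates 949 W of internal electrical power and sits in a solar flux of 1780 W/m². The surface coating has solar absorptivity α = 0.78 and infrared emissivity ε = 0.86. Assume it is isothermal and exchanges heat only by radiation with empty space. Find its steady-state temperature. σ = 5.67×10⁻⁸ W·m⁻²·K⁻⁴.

T ≈ 331 K

At steady state, absorbed solar power + internal power = radiated power.
Absorbed: α·S·A_cross = 0.78·1780·1.003 = 1392 W (cross-section πr²).
Total input = 1392 + 949 = 2341 W.
Radiated: εσ·A_surf·T⁴ with A_surf = 4πr² = 4.011 m².
T⁴ = 2341/(0.86·5.67×10⁻⁸·4.011) = 1.197×10¹⁰ K⁴.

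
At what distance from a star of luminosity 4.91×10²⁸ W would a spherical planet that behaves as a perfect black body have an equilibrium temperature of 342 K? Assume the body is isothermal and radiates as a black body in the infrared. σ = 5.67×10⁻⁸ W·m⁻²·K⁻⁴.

For an isothermal black-emitting sphere, (1−a)S·πr² = σ·4πr²·T⁴ ⇒ S = 4σT⁴/(1−a).
S = 4·5.67×10⁻⁸·(342)⁴/1.00 = 3103 W/m².
Flux falls as S = L/(4πd²), so d = √(L/(4πS)) = √(4.91×10²⁸/(4π·3103)).

d ≈ 1.12×10¹² m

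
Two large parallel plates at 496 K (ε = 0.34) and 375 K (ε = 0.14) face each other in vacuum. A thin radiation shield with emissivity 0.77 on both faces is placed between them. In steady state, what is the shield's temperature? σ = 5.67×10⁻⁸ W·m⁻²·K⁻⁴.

T_s ≈ 468 K

In steady state the net flux on the hot side equals that on the cold side.
σ(T₁⁴−T_s⁴)/D₁ = σ(T_s⁴−T₂⁴)/D₂, with D₁ = 1/ε₁+1/ε_s−1 = 3.240, D₂ = 1/ε_s+1/ε₂−1 = 7.442.
Solve for T_s⁴: T_s⁴ = (D₂·T₁⁴ + D₁·T₂⁴)/(D₁+D₂) = 4.816×10¹⁰ K⁴.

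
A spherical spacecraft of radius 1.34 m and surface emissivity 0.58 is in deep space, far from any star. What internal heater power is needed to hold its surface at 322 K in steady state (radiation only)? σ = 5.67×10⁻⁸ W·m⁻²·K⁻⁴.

P = εσ·4πr²·T⁴.
4πr² = 22.56 m²; T⁴ = 1.075×10¹⁰ K⁴.
P = 0.58·5.67×10⁻⁸·22.56·1.075×10¹⁰.

P ≈ 7980 W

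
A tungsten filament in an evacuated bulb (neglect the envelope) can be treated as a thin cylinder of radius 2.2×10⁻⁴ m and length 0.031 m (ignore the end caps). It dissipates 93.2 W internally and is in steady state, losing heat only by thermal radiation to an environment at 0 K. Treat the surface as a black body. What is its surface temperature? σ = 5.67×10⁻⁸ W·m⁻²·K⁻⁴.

T ≈ 2490 K

Steady state: internal power = radiated power, P = εσA T⁴.
Radiating area A = 2πrL = 4.285×10⁻⁵ m².
T⁴ = P/(εσA) = 93.2/(1.0·5.67×10⁻⁸·4.285×10⁻⁵) = 3.836×10¹³ K⁴.
T = (3.836×10¹³)^(1/4).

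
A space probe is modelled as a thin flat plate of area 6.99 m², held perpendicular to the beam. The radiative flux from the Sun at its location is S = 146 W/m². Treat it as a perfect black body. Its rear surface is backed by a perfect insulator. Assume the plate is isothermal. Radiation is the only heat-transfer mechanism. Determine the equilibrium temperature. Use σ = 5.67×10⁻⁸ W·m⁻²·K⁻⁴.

At equilibrium, absorbed power = emitted power.
Absorbing cross-section = A = 6.990 m²; emitting surface = A = 6.990 m² (ratio 1).
S·A_cross = εσ·A_surf·T⁴  ⇒  T⁴ = S/(1σ).
T⁴ = 1.00·146/(1·5.67×10⁻⁸) = 2.575×10⁹ K⁴.
T = (2.575×10⁹)^(1/4).

T ≈ 225 K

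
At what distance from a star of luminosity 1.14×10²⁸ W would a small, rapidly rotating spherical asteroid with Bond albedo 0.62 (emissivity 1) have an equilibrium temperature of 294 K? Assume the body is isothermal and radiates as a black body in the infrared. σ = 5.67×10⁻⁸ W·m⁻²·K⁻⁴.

For an isothermal black-emitting sphere, (1−a)S·πr² = σ·4πr²·T⁴ ⇒ S = 4σT⁴/(1−a).
S = 4·5.67×10⁻⁸·(294)⁴/0.380 = 4459 W/m².
Flux falls as S = L/(4πd²), so d = √(L/(4πS)) = √(1.14×10²⁸/(4π·4459)).

d ≈ 4.51×10¹¹ m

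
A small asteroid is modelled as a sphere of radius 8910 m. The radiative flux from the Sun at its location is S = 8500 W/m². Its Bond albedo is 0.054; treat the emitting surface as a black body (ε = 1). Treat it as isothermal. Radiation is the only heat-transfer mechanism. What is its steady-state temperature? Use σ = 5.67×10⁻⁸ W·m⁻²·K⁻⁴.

T ≈ 434 K

At equilibrium, absorbed power = emitted power.
Absorbing cross-section = πr² = 2.494×10⁸ m²; emitting surface = 4πr² = 9.976×10⁸ m² (ratio 4).
(1−a)S·A_cross = εσ·A_surf·T⁴  ⇒  T⁴ = (1−a)S/(4σ).
T⁴ = 0.946·8500/(4·5.67×10⁻⁸) = 3.545×10¹⁰ K⁴.
T = (3.545×10¹⁰)^(1/4).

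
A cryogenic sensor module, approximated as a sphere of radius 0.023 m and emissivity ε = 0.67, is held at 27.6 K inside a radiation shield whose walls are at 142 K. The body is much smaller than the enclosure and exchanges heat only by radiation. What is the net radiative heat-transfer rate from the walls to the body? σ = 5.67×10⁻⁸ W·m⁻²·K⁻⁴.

For a small grey body in a large enclosure: P_net = εσA(T_body⁴ − T_wall⁴).
A = 4πr² = 0.006648 m²; T_body⁴ − T_wall⁴ = 5.803×10⁵ − 4.066×10⁸ = -4.060×10⁸ K⁴.
|P_net| = 0.67·5.67×10⁻⁸·0.006648·4.060×10⁸.

P_net ≈ 0.103 W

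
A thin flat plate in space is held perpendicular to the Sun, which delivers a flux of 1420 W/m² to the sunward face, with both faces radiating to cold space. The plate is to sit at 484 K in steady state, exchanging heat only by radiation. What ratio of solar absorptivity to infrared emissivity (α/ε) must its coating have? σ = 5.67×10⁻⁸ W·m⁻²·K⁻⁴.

α/ε ≈ 4.38

Balance: αS·A = εσ·2A·T⁴ ⇒ α/ε = 2σT⁴/S.
α/ε = 2·5.67×10⁻⁸·(484)⁴/1420 = 2·5.67×10⁻⁸·5.488×10¹⁰/1420.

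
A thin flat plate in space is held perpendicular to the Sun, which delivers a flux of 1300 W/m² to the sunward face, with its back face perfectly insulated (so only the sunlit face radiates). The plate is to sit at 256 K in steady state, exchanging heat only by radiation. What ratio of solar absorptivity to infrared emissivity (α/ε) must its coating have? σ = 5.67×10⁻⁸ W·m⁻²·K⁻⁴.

α/ε ≈ 0.187

Balance: αS·A = εσ·1A·T⁴ ⇒ α/ε = σT⁴/S.
α/ε = 5.67×10⁻⁸·(256)⁴/1300 = 5.67×10⁻⁸·4.295×10⁹/1300.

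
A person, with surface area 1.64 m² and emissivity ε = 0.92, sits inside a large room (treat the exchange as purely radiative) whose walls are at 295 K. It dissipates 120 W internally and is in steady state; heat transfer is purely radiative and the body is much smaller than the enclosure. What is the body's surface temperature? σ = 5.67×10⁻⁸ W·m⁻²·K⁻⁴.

T ≈ 308 K

For a small grey body in a large enclosure, net radiated power = εσA(T⁴ − T_w⁴).
Steady state: P = εσA(T⁴ − T_w⁴) with A = 1.64 m².
T⁴ = P/(εσA) + T_w⁴ = 120/(0.92·5.67×10⁻⁸·1.640) + (295)⁴
    = 1.403×10⁹ + 7.573×10⁹ = 8.976×10⁹ K⁴.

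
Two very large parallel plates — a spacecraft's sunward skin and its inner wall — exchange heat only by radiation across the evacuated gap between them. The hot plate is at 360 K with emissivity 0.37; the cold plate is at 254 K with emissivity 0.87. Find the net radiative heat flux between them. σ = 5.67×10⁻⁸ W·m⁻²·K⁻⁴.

For two infinite grey parallel plates, q = σ(T₁⁴ − T₂⁴)/(1/ε₁ + 1/ε₂ − 1).
T₁⁴ − T₂⁴ = 1.680×10¹⁰ − 4.162×10⁹ = 1.263×10¹⁰ K⁴.
1/ε₁ + 1/ε₂ − 1 = 2.703 + 1.149 − 1 = 2.852.
q = 5.67×10⁻⁸ × 1.263×10¹⁰ / 2.852.

q ≈ 251 W/m²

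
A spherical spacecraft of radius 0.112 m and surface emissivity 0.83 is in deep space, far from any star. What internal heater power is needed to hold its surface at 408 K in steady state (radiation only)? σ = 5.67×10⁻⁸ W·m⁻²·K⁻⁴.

P = εσ·4πr²·T⁴.
4πr² = 0.1576 m²; T⁴ = 2.771×10¹⁰ K⁴.
P = 0.83·5.67×10⁻⁸·0.1576·2.771×10¹⁰.

P ≈ 206 W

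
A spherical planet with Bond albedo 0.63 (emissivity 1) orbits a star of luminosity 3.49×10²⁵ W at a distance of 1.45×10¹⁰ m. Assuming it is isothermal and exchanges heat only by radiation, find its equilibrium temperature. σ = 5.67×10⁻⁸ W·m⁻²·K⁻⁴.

First find the stellar flux at distance d: S = L/(4πd²) = 3.49×10²⁵/(4π·(1.45×10¹⁰)²) = 13210 W/m².
For an isothermal sphere, absorbed (1−a)S·πr² = emitted σ·4πr²·T⁴, so T⁴ = (1−a)S/(4σ).
T⁴ = 0.370·13210/(4·5.67×10⁻⁸) = 2.155×10¹⁰ K⁴.

T ≈ 383 K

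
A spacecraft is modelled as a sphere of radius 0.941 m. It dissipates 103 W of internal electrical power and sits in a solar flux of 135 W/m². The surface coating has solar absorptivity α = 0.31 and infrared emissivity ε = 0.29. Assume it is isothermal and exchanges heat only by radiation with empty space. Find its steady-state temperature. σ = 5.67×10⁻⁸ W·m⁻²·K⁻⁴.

T ≈ 186 K

At steady state, absorbed solar power + internal power = radiated power.
Absorbed: α·S·A_cross = 0.31·135·2.782 = 116.4 W (cross-section πr²).
Total input = 116.4 + 103 = 219.4 W.
Radiated: εσ·A_surf·T⁴ with A_surf = 4πr² = 11.13 m².
T⁴ = 219.4/(0.29·5.67×10⁻⁸·11.13) = 1.199×10⁹ K⁴.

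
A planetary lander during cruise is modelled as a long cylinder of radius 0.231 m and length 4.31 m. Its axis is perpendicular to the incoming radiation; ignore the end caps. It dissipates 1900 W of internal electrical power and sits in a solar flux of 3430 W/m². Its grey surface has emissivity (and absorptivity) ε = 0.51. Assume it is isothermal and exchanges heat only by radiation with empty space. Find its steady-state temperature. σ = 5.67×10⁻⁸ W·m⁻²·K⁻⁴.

T ≈ 415 K

At steady state, absorbed solar power + internal power = radiated power.
Absorbed: α·S·A_cross = 0.51·3430·1.991 = 3483 W (cross-section 2rL).
Total input = 3483 + 1900 = 5383 W.
Radiated: εσ·A_surf·T⁴ with A_surf = 2πrL = 6.256 m².
T⁴ = 5383/(0.51·5.67×10⁻⁸·6.256) = 2.976×10¹⁰ K⁴.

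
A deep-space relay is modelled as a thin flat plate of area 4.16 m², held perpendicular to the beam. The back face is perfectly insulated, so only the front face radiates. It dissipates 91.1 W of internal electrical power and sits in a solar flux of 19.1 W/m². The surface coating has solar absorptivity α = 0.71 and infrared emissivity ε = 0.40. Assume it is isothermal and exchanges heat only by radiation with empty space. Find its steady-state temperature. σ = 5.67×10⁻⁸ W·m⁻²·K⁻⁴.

T ≈ 199 K

At steady state, absorbed solar power + internal power = radiated power.
Absorbed: α·S·A_cross = 0.71·19.1·4.160 = 56.41 W (cross-section A).
Total input = 56.41 + 91.1 = 147.5 W.
Radiated: εσ·A_surf·T⁴ with A_surf = A = 4.160 m².
T⁴ = 147.5/(0.40·5.67×10⁻⁸·4.160) = 1.563×10⁹ K⁴.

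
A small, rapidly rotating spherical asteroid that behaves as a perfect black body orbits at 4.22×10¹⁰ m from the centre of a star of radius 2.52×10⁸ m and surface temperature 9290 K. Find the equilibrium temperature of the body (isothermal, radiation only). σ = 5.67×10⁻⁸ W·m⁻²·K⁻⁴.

T ≈ 508 K

The star's surface emits σT_*⁴; at distance d the flux is S = σT_*⁴(R_*/d)².
S = 5.67×10⁻⁸·(9290)⁴·(2.52×10⁸/4.22×10¹⁰)² = 15060 W/m².
For an isothermal sphere T⁴ = (1−a)S/(4σ) = 6.640×10¹⁰ K⁴.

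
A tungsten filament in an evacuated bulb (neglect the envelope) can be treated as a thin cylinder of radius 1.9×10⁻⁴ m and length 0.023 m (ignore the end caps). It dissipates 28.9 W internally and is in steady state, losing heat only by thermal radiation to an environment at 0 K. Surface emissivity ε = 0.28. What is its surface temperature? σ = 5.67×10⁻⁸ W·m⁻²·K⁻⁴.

Steady state: internal power = radiated power, P = εσA T⁴.
Radiating area A = 2πrL = 2.746×10⁻⁵ m².
T⁴ = P/(εσA) = 28.9/(0.28·5.67×10⁻⁸·2.746×10⁻⁵) = 6.630×10¹³ K⁴.
T = (6.630×10¹³)^(1/4).

T ≈ 2850 K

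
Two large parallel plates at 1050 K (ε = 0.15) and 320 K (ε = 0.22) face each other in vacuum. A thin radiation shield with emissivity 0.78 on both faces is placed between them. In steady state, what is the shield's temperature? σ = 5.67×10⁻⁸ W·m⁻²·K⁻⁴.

T_s ≈ 843 K

In steady state the net flux on the hot side equals that on the cold side.
σ(T₁⁴−T_s⁴)/D₁ = σ(T_s⁴−T₂⁴)/D₂, with D₁ = 1/ε₁+1/ε_s−1 = 6.949, D₂ = 1/ε_s+1/ε₂−1 = 4.828.
Solve for T_s⁴: T_s⁴ = (D₂·T₁⁴ + D₁·T₂⁴)/(D₁+D₂) = 5.045×10¹¹ K⁴.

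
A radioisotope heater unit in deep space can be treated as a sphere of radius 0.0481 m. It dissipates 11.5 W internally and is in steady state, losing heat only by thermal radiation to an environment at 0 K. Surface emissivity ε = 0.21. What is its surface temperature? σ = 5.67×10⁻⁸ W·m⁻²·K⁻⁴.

Steady state: internal power = radiated power, P = εσA T⁴.
Radiating area A = 4πr² = 0.02907 m².
T⁴ = P/(εσA) = 11.5/(0.21·5.67×10⁻⁸·0.02907) = 3.322×10¹⁰ K⁴.
T = (3.322×10¹⁰)^(1/4).

T ≈ 427 K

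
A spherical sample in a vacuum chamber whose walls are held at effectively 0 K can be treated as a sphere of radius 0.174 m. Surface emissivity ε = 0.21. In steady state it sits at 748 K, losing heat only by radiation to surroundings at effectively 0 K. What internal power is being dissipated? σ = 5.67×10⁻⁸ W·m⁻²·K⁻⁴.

P ≈ 1420 W

Steady state: P = εσA T⁴.
A = 4πr² = 0.3805 m²; T⁴ = (748)⁴ = 3.130×10¹¹ K⁴.
P = 0.21 × 5.67×10⁻⁸ × 0.3805 × 3.130×10¹¹.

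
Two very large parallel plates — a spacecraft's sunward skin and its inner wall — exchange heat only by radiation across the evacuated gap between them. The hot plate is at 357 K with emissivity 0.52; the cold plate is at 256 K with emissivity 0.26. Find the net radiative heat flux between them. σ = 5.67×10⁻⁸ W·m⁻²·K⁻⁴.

q ≈ 142 W/m²

For two infinite grey parallel plates, q = σ(T₁⁴ − T₂⁴)/(1/ε₁ + 1/ε₂ − 1).
T₁⁴ − T₂⁴ = 1.624×10¹⁰ − 4.295×10⁹ = 1.195×10¹⁰ K⁴.
1/ε₁ + 1/ε₂ − 1 = 1.923 + 3.846 − 1 = 4.769.
q = 5.67×10⁻⁸ × 1.195×10¹⁰ / 4.769.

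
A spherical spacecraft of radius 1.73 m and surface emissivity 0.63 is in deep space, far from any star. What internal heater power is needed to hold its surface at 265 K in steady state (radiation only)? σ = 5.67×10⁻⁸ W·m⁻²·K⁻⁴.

P = εσ·4πr²·T⁴.
4πr² = 37.61 m²; T⁴ = 4.932×10⁹ K⁴.
P = 0.63·5.67×10⁻⁸·37.61·4.932×10⁹.

P ≈ 6630 W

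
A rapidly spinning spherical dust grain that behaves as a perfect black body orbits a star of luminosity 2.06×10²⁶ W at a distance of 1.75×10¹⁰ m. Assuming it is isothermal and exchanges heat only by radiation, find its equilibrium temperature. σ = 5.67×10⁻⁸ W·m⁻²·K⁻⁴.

First find the stellar flux at distance d: S = L/(4πd²) = 2.06×10²⁶/(4π·(1.75×10¹⁰)²) = 53530 W/m².
For an isothermal sphere, absorbed (1−a)S·πr² = emitted σ·4πr²·T⁴, so T⁴ = (1−a)S/(4σ).
T⁴ = 1.00·53530/(4·5.67×10⁻⁸) = 2.360×10¹¹ K⁴.

T ≈ 697 K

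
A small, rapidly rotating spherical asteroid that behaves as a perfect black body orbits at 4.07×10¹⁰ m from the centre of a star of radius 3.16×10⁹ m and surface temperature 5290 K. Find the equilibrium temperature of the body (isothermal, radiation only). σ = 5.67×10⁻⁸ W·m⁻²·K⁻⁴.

The star's surface emits σT_*⁴; at distance d the flux is S = σT_*⁴(R_*/d)².
S = 5.67×10⁻⁸·(5290)⁴·(3.16×10⁹/4.07×10¹⁰)² = 2.677×10⁵ W/m².
For an isothermal sphere T⁴ = (1−a)S/(4σ) = 1.180×10¹² K⁴.

T ≈ 1040 K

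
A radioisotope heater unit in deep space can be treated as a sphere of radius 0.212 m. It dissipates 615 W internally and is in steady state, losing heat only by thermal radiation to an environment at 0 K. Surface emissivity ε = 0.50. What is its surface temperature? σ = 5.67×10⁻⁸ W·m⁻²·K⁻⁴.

Steady state: internal power = radiated power, P = εσA T⁴.
Radiating area A = 4πr² = 0.5648 m².
T⁴ = P/(εσA) = 615/(0.50·5.67×10⁻⁸·0.5648) = 3.841×10¹⁰ K⁴.
T = (3.841×10¹⁰)^(1/4).

T ≈ 443 K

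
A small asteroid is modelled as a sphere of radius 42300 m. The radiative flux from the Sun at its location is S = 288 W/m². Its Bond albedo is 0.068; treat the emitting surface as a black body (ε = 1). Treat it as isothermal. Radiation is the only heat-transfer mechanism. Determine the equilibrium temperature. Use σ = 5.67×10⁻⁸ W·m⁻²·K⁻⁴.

T ≈ 185 K

At equilibrium, absorbed power = emitted power.
Absorbing cross-section = πr² = 5.621×10⁹ m²; emitting surface = 4πr² = 2.248×10¹⁰ m² (ratio 4).
(1−a)S·A_cross = εσ·A_surf·T⁴  ⇒  T⁴ = (1−a)S/(4σ).
T⁴ = 0.932·288/(4·5.67×10⁻⁸) = 1.183×10⁹ K⁴.
T = (1.183×10⁹)^(1/4).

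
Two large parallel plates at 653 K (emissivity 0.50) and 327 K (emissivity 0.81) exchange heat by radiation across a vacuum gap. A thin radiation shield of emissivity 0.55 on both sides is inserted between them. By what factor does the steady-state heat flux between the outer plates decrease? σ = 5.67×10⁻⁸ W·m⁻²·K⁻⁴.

factor ≈ 2.18

Without shield: q₀ = σΔ(T⁴)/(1/ε₁+1/ε₂−1) with denominator 2.235.
With shield the two gaps are in series; the resistances add: (1/ε₁+1/ε_s−1)+(1/ε_s+1/ε₂−1) = 2.818+2.053 = 4.871.
Heat-flux ratio q₀/q = 4.871/2.235.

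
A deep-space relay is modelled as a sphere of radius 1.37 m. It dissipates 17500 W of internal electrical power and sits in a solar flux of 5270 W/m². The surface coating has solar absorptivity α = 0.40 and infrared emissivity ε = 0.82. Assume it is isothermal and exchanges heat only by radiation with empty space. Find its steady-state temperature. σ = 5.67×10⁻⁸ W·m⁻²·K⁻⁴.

T ≈ 406 K

At steady state, absorbed solar power + internal power = radiated power.
Absorbed: α·S·A_cross = 0.40·5270·5.896 = 12430 W (cross-section πr²).
Total input = 12430 + 17500 = 29930 W.
Radiated: εσ·A_surf·T⁴ with A_surf = 4πr² = 23.59 m².
T⁴ = 29930/(0.82·5.67×10⁻⁸·23.59) = 2.729×10¹⁰ K⁴.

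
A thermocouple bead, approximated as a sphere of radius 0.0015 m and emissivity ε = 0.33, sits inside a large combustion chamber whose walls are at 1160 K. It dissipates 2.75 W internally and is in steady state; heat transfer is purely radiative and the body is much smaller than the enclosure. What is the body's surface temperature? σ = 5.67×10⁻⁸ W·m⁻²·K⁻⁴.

For a small grey body in a large enclosure, net radiated power = εσA(T⁴ − T_w⁴).
Steady state: P = εσA(T⁴ − T_w⁴) with A = 4πr² = 2.827×10⁻⁵ m².
T⁴ = P/(εσA) + T_w⁴ = 2.75/(0.33·5.67×10⁻⁸·2.827×10⁻⁵) + (1160)⁴
    = 5.198×10¹² + 1.811×10¹² = 7.009×10¹² K⁴.

T ≈ 1630 K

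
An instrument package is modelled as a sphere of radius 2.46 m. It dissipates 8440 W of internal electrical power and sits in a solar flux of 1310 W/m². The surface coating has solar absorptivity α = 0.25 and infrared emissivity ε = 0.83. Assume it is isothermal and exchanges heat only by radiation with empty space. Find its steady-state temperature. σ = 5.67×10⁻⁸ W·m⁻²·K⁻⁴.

T ≈ 253 K

At steady state, absorbed solar power + internal power = radiated power.
Absorbed: α·S·A_cross = 0.25·1310·19.01 = 6226 W (cross-section πr²).
Total input = 6226 + 8440 = 14670 W.
Radiated: εσ·A_surf·T⁴ with A_surf = 4πr² = 76.05 m².
T⁴ = 14670/(0.83·5.67×10⁻⁸·76.05) = 4.098×10⁹ K⁴.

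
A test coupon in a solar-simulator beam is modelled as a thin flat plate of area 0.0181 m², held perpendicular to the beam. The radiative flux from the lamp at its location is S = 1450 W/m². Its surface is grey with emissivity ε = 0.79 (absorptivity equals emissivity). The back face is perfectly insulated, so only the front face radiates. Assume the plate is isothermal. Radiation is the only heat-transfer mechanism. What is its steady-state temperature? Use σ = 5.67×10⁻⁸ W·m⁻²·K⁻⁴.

T ≈ 400 K

At equilibrium, absorbed power = emitted power.
Absorbing cross-section = A = 0.01810 m²; emitting surface = A = 0.01810 m² (ratio 1).
εS·A_cross = εσ·A_surf·T⁴  ⇒  T⁴ = S/(1σ)   (ε cancels).
T⁴ = 1450/(1·5.67×10⁻⁸) = 2.557×10¹⁰ K⁴.
T = (2.557×10¹⁰)^(1/4).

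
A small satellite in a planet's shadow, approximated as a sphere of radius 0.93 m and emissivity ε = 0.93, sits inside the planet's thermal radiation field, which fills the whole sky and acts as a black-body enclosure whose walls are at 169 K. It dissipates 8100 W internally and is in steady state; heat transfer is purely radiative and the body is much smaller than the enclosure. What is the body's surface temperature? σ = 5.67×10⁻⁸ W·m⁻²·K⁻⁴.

T ≈ 350 K

For a small grey body in a large enclosure, net radiated power = εσA(T⁴ − T_w⁴).
Steady state: P = εσA(T⁴ − T_w⁴) with A = 4πr² = 10.87 m².
T⁴ = P/(εσA) + T_w⁴ = 8100/(0.93·5.67×10⁻⁸·10.87) + (169)⁴
    = 1.413×10¹⁰ + 8.157×10⁸ = 1.495×10¹⁰ K⁴.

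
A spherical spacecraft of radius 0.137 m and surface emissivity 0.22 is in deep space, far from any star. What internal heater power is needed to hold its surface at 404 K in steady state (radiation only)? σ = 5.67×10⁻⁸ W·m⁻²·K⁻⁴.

P = εσ·4πr²·T⁴.
4πr² = 0.2359 m²; T⁴ = 2.664×10¹⁰ K⁴.
P = 0.22·5.67×10⁻⁸·0.2359·2.664×10¹⁰.

P ≈ 78.4 W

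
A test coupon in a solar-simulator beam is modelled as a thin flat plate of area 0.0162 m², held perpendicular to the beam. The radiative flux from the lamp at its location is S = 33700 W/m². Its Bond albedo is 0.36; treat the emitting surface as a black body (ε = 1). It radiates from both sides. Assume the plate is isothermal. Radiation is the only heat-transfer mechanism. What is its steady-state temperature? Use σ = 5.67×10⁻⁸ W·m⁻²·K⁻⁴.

T ≈ 660 K

At equilibrium, absorbed power = emitted power.
Absorbing cross-section = A = 0.01620 m²; emitting surface = 2A = 0.03240 m² (ratio 2).
(1−a)S·A_cross = εσ·A_surf·T⁴  ⇒  T⁴ = (1−a)S/(2σ).
T⁴ = 0.640·33700/(2·5.67×10⁻⁸) = 1.902×10¹¹ K⁴.
T = (1.902×10¹¹)^(1/4).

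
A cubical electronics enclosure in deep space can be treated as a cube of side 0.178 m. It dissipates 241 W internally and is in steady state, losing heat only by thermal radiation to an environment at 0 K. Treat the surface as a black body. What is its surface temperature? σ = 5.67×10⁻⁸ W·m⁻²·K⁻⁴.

Steady state: internal power = radiated power, P = εσA T⁴.
Radiating area A = 6L² = 0.1901 m².
T⁴ = P/(εσA) = 241/(1.0·5.67×10⁻⁸·0.1901) = 2.236×10¹⁰ K⁴.
T = (2.236×10¹⁰)^(1/4).

T ≈ 387 K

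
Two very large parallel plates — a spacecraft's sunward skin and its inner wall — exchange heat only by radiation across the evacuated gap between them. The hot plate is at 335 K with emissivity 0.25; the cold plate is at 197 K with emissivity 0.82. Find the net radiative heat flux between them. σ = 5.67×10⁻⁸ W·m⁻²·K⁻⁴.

q ≈ 149 W/m²

For two infinite grey parallel plates, q = σ(T₁⁴ − T₂⁴)/(1/ε₁ + 1/ε₂ − 1).
T₁⁴ − T₂⁴ = 1.259×10¹⁰ − 1.506×10⁹ = 1.109×10¹⁰ K⁴.
1/ε₁ + 1/ε₂ − 1 = 4.000 + 1.220 − 1 = 4.220.
q = 5.67×10⁻⁸ × 1.109×10¹⁰ / 4.220.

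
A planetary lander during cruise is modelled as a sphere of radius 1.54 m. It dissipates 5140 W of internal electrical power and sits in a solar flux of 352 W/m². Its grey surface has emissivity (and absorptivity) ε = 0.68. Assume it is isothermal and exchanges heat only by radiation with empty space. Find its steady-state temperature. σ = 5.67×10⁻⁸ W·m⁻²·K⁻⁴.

T ≈ 279 K

At steady state, absorbed solar power + internal power = radiated power.
Absorbed: α·S·A_cross = 0.68·352·7.451 = 1783 W (cross-section πr²).
Total input = 1783 + 5140 = 6923 W.
Radiated: εσ·A_surf·T⁴ with A_surf = 4πr² = 29.80 m².
T⁴ = 6923/(0.68·5.67×10⁻⁸·29.80) = 6.025×10⁹ K⁴.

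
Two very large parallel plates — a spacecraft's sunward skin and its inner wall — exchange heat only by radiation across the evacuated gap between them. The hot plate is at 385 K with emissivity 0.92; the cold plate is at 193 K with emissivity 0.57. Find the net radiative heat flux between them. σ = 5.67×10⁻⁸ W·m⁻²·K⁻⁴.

For two infinite grey parallel plates, q = σ(T₁⁴ − T₂⁴)/(1/ε₁ + 1/ε₂ − 1).
T₁⁴ − T₂⁴ = 2.197×10¹⁰ − 1.387×10⁹ = 2.058×10¹⁰ K⁴.
1/ε₁ + 1/ε₂ − 1 = 1.087 + 1.754 − 1 = 1.841.
q = 5.67×10⁻⁸ × 2.058×10¹⁰ / 1.841.

q ≈ 634 W/m²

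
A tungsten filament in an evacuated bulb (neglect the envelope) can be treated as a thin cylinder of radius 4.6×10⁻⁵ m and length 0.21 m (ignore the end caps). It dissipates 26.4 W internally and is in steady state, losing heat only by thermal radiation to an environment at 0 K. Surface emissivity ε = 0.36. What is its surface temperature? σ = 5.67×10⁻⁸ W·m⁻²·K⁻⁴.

Steady state: internal power = radiated power, P = εσA T⁴.
Radiating area A = 2πrL = 6.070×10⁻⁵ m².
T⁴ = P/(εσA) = 26.4/(0.36·5.67×10⁻⁸·6.070×10⁻⁵) = 2.131×10¹³ K⁴.
T = (2.131×10¹³)^(1/4).

T ≈ 2150 K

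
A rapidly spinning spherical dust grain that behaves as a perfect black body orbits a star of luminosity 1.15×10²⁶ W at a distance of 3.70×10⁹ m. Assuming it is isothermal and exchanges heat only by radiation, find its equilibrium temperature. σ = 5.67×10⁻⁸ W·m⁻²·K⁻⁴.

First find the stellar flux at distance d: S = L/(4πd²) = 1.15×10²⁶/(4π·(3.70×10⁹)²) = 6.685×10⁵ W/m².
For an isothermal sphere, absorbed (1−a)S·πr² = emitted σ·4πr²·T⁴, so T⁴ = (1−a)S/(4σ).
T⁴ = 1.00·6.685×10⁵/(4·5.67×10⁻⁸) = 2.947×10¹² K⁴.

T ≈ 1310 K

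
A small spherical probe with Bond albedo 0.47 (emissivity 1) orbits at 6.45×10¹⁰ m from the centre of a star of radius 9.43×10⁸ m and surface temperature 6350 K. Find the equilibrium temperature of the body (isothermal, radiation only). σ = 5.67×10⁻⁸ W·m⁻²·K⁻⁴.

T ≈ 463 K

The star's surface emits σT_*⁴; at distance d the flux is S = σT_*⁴(R_*/d)².
S = 5.67×10⁻⁸·(6350)⁴·(9.43×10⁸/6.45×10¹⁰)² = 19710 W/m².
For an isothermal sphere T⁴ = (1−a)S/(4σ) = 4.605×10¹⁰ K⁴.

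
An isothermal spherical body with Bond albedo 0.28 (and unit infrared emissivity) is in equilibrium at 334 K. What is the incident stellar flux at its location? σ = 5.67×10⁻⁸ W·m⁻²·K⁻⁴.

S ≈ 3920 W/m²

(1−a)S·πr² = σ·4πr²·T⁴ ⇒ S = 4σT⁴/(1−a).
S = 4·5.67×10⁻⁸·1.244×10¹⁰/0.720.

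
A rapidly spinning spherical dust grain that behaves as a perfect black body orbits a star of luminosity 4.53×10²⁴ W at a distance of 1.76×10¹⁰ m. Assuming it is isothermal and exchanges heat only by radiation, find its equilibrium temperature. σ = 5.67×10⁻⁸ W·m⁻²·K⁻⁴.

First find the stellar flux at distance d: S = L/(4πd²) = 4.53×10²⁴/(4π·(1.76×10¹⁰)²) = 1164 W/m².
For an isothermal sphere, absorbed (1−a)S·πr² = emitted σ·4πr²·T⁴, so T⁴ = (1−a)S/(4σ).
T⁴ = 1.00·1164/(4·5.67×10⁻⁸) = 5.131×10⁹ K⁴.

T ≈ 268 K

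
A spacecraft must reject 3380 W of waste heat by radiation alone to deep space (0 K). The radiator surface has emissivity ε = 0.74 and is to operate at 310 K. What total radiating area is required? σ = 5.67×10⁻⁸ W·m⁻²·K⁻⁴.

A ≈ 8.72 m²

P = εσA T⁴ ⇒ A = P/(εσT⁴).
T⁴ = 9.235×10⁹ K⁴.
A = 3380/(0.74 × 5.67×10⁻⁸ × 9.235×10⁹).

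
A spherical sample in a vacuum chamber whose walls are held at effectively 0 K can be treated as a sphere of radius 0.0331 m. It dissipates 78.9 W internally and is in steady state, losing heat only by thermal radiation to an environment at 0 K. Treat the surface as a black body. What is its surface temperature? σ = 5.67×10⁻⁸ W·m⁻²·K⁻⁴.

T ≈ 564 K

Steady state: internal power = radiated power, P = εσA T⁴.
Radiating area A = 4πr² = 0.01377 m².
T⁴ = P/(εσA) = 78.9/(1.0·5.67×10⁻⁸·0.01377) = 1.011×10¹¹ K⁴.
T = (1.011×10¹¹)^(1/4).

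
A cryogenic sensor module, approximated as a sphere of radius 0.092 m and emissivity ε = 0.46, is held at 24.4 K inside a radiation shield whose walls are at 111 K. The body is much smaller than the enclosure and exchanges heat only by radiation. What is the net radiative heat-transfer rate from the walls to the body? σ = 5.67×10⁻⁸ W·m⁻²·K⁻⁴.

P_net ≈ 0.420 W

For a small grey body in a large enclosure: P_net = εσA(T_body⁴ − T_wall⁴).
A = 4πr² = 0.1064 m²; T_body⁴ − T_wall⁴ = 3.545×10⁵ − 1.518×10⁸ = -1.515×10⁸ K⁴.
|P_net| = 0.46·5.67×10⁻⁸·0.1064·1.515×10⁸.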